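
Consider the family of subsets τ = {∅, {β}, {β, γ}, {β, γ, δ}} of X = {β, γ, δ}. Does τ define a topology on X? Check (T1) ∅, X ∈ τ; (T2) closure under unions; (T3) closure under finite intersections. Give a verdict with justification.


τ IS a topology on X.

Axiom (T1): ∅ ∈ τ? Yes; X ∈ τ? Yes.
Axiom (T2/T3): check pairwise unions and intersections of members of τ.
All pairwise intersections and unions checked — each lies in τ. Therefore τ satisfies (T1), (T2), (T3): it IS a topology on X.


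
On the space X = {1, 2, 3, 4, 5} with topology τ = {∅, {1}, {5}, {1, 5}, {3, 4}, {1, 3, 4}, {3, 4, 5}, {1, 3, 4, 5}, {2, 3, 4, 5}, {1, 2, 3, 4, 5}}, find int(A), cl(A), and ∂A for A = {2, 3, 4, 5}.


int(A) = {2, 3, 4, 5}, cl(A) = {2, 3, 4, 5}, ∂A = ∅.

Closed sets in (X, τ) are complements of opens:
  closed(X, τ) = {∅, {1}, {2}, {1, 2}, {2, 5}, {1, 2, 5}, {2, 3, 4}, {1, 2, 3, 4}, {2, 3, 4, 5}, {1, 2, 3, 4, 5}}.
int(A) = ⋃ {U ∈ τ : U ⊆ A}. Opens contained in A: ∅, {5}, {3, 4}, {3, 4, 5}, {2, 3, 4, 5}.
Taking the union of these: int(A) = {2, 3, 4, 5}.
cl(A) = ⋂ {C closed : A ⊆ C}. Closed sets containing A: {2, 3, 4, 5}, {1, 2, 3, 4, 5}.
Intersecting these: cl(A) = {2, 3, 4, 5}.
∂A = cl(A) ∖ int(A) = {2, 3, 4, 5} ∖ {2, 3, 4, 5} = ∅.


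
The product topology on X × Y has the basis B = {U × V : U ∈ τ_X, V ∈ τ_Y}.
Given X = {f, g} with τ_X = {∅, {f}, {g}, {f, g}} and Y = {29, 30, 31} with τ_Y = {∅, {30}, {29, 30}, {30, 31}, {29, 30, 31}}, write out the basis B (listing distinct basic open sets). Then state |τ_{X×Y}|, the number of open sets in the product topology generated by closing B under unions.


Basis B = {∅ × ∅, {f} × {30}, {g} × {30}, {f} × {29, 30}, {f} × {30, 31}, {f, g} × {30}, {g} × {29, 30}, {g} × {30, 31}, {f} × {29, 30, 31}, {g} × {29, 30, 31}, {f, g} × {29, 30}, {f, g} × {30, 31}, {f, g} × {29, 30, 31}}; |τ_{X×Y}| = 25.

Enumerate products U × V with U ∈ τ_X, V ∈ τ_Y (deduplicated):
  ∅ × ∅ = {} (∅)
  {f} × {30} = {(f,30)}
  {g} × {30} = {(g,30)}
  {f} × {29, 30} = {(f,29), (f,30)}
  {f} × {30, 31} = {(f,30), (f,31)}
  {f, g} × {30} = {(f,30), (g,30)}
  {g} × {29, 30} = {(g,29), (g,30)}
  {g} × {30, 31} = {(g,30), (g,31)}
  {f} × {29, 30, 31} = {(f,29), (f,30), (f,31)}
  {g} × {29, 30, 31} = {(g,29), (g,30), (g,31)}
  {f, g} × {29, 30} = {(f,29), (f,30), (g,29), (g,30)}
  {f, g} × {30, 31} = {(f,30), (f,31), (g,30), (g,31)}
  {f, g} × {29, 30, 31} = {(f,29), (f,30), (f,31), (g,29), (g,30), (g,31)}
These 13 distinct sets form the basis B.
Close under arbitrary unions to get τ_{X×Y}; counting gives |τ_{X×Y}| = 25.


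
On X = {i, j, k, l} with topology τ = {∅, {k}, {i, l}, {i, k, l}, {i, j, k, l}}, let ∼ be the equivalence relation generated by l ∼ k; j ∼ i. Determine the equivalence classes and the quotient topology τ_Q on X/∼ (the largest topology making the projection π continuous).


X/∼ = {[i=j], [k=l]}; |τ_Q| = 2.

Equivalence classes: [i=j], [k=l].
Quotient map π: X → X/∼ sends i ↦ [i=j], j ↦ [i=j], k ↦ [k=l], l ↦ [k=l].
For each subset V ⊆ X/∼, compute π^{-1}(V) ⊆ X and check whether π^{-1}(V) ∈ τ. V is open in τ_Q iff π^{-1}(V) ∈ τ.
  V = {}: π^{-1}(V) = ∅ ∈ τ ✓.
  V = {[i=j]}: π^{-1}(V) = {i, j} ∉ τ ✗.
  V = {[k=l]}: π^{-1}(V) = {k, l} ∉ τ ✗.
  V = {[i=j], [k=l]}: π^{-1}(V) = {i, j, k, l} ∈ τ ✓.
Open sets in the quotient: τ_Q = {{}, {[i=j], [k=l]}} (2 elements).


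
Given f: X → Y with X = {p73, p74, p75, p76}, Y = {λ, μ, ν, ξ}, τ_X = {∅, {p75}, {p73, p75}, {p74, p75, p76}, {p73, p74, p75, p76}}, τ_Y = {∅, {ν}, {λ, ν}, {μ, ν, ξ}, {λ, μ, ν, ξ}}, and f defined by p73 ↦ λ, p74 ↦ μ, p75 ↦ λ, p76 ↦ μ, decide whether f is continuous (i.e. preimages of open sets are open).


f is NOT continuous.

Compute f^{-1}(U) for each U ∈ τ_Y:
  U = ∅: f^{-1}(U) = ∅ ∈ τ_X ✓.
  U = {ν}: f^{-1}(U) = ∅ ∈ τ_X ✓.
  U = {λ, ν}: f^{-1}(U) = {p73, p75} ∈ τ_X ✓.
  U = {μ, ν, ξ}: f^{-1}(U) = {p74, p76} ∉ τ_X ✗.
  U = {λ, μ, ν, ξ}: f^{-1}(U) = {p73, p74, p75, p76} ∈ τ_X ✓.
Found U = {μ, ν, ξ} with f^{-1}(U) = {p74, p76} not in τ_X. Therefore f is NOT continuous.


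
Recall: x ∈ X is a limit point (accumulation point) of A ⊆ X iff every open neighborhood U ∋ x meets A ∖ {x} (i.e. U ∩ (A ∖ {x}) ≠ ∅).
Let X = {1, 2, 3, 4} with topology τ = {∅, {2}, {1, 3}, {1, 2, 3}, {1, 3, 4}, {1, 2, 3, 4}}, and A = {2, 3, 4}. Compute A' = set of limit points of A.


A' = {1, 4}

For each x ∈ X, list the open sets U ∈ τ with x ∈ U, then check whether U ∩ (A ∖ {x}) ≠ ∅ for every such U.
  x = 1: opens ∋ x are {1, 3}, {1, 2, 3}, {1, 3, 4}, {1, 2, 3, 4}; each meets A ∖ {1}, so x IS a limit point.
  x = 2: open {2} ∋ x has {2} ∩ (A ∖ {2}) = ∅, so x is NOT a limit point.
  x = 3: open {1, 3} ∋ x has {1, 3} ∩ (A ∖ {3}) = ∅, so x is NOT a limit point.
  x = 4: opens ∋ x are {1, 3, 4}, {1, 2, 3, 4}; each meets A ∖ {4}, so x IS a limit point.
Collecting: A' = {1, 4}.


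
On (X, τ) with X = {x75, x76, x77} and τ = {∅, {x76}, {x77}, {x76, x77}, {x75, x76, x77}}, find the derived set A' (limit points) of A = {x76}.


A' = {x75}

For each x ∈ X, list the open sets U ∈ τ with x ∈ U, then check whether U ∩ (A ∖ {x}) ≠ ∅ for every such U.
  x = x75: opens ∋ x are {x75, x76, x77}; each meets A ∖ {x75}, so x IS a limit point.
  x = x76: open {x76} ∋ x has {x76} ∩ (A ∖ {x76}) = ∅, so x is NOT a limit point.
  x = x77: open {x77} ∋ x has {x77} ∩ (A ∖ {x77}) = ∅, so x is NOT a limit point.
Collecting: A' = {x75}.


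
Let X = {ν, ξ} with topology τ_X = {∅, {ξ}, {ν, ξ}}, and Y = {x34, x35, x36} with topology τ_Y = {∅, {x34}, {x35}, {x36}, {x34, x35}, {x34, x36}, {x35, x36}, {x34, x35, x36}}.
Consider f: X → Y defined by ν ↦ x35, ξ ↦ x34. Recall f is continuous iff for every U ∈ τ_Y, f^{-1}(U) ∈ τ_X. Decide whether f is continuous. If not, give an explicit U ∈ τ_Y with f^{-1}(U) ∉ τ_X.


f is NOT continuous.

Compute f^{-1}(U) for each U ∈ τ_Y:
  U = ∅: f^{-1}(U) = ∅ ∈ τ_X ✓.
  U = {x34}: f^{-1}(U) = {ξ} ∈ τ_X ✓.
  U = {x35}: f^{-1}(U) = {ν} ∉ τ_X ✗.
  U = {x36}: f^{-1}(U) = ∅ ∈ τ_X ✓.
  U = {x34, x35}: f^{-1}(U) = {ν, ξ} ∈ τ_X ✓.
  U = {x34, x36}: f^{-1}(U) = {ξ} ∈ τ_X ✓.
  U = {x35, x36}: f^{-1}(U) = {ν} ∉ τ_X ✗.
  U = {x34, x35, x36}: f^{-1}(U) = {ν, ξ} ∈ τ_X ✓.
Found U = {x35} with f^{-1}(U) = {ν} not in τ_X. Therefore f is NOT continuous.


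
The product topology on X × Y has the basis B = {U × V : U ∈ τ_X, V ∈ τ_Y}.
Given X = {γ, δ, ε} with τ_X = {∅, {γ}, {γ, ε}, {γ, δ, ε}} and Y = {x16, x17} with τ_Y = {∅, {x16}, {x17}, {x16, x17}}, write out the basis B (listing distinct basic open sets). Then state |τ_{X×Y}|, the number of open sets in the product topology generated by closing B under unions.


Basis B = {∅ × ∅, {γ} × {x16}, {γ} × {x17}, {γ} × {x16, x17}, {γ, ε} × {x16}, {γ, ε} × {x17}, {γ, δ, ε} × {x16}, {γ, δ, ε} × {x17}, {γ, ε} × {x16, x17}, {γ, δ, ε} × {x16, x17}}; |τ_{X×Y}| = 16.

Enumerate products U × V with U ∈ τ_X, V ∈ τ_Y (deduplicated):
  ∅ × ∅ = {} (∅)
  {γ} × {x16} = {(γ,x16)}
  {γ} × {x17} = {(γ,x17)}
  {γ} × {x16, x17} = {(γ,x16), (γ,x17)}
  {γ, ε} × {x16} = {(γ,x16), (ε,x16)}
  {γ, ε} × {x17} = {(γ,x17), (ε,x17)}
  {γ, δ, ε} × {x16} = {(γ,x16), (δ,x16), (ε,x16)}
  {γ, δ, ε} × {x17} = {(γ,x17), (δ,x17), (ε,x17)}
  {γ, ε} × {x16, x17} = {(γ,x16), (γ,x17), (ε,x16), (ε,x17)}
  {γ, δ, ε} × {x16, x17} = {(γ,x16), (γ,x17), (δ,x16), (δ,x17), (ε,x16), (ε,x17)}
These 10 distinct sets form the basis B.
Close under arbitrary unions to get τ_{X×Y}; counting gives |τ_{X×Y}| = 16.


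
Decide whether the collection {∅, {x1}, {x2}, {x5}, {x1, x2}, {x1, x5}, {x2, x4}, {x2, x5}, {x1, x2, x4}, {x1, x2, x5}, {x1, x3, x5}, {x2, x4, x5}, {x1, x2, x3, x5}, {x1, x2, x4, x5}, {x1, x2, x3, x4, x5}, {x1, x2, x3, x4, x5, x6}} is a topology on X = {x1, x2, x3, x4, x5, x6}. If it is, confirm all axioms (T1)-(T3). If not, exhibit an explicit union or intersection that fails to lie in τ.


τ IS a topology on X.

Axiom (T1): ∅ ∈ τ? Yes; X ∈ τ? Yes.
Axiom (T2/T3): check pairwise unions and intersections of members of τ.
All pairwise intersections and unions checked — each lies in τ. Therefore τ satisfies (T1), (T2), (T3): it IS a topology on X.


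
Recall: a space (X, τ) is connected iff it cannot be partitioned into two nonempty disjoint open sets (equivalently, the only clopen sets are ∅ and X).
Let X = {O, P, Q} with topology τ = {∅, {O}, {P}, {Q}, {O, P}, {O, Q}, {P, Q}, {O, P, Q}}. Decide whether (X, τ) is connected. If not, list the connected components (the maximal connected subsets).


(X, τ) is disconnected; components = [{O}, {P}, {Q}].

Find clopen sets (U ∈ τ with X ∖ U ∈ τ):
  U = ∅, X ∖ U = {O, P, Q} — both open, so U is clopen.
  U = {O}, X ∖ U = {P, Q} — both open, so U is clopen.
  U = {P}, X ∖ U = {O, Q} — both open, so U is clopen.
  U = {Q}, X ∖ U = {O, P} — both open, so U is clopen.
  U = {O, P}, X ∖ U = {Q} — both open, so U is clopen.
  U = {O, Q}, X ∖ U = {P} — both open, so U is clopen.
  U = {P, Q}, X ∖ U = {O} — both open, so U is clopen.
  U = {O, P, Q}, X ∖ U = ∅ — both open, so U is clopen.
Nontrivial clopen(s) exist: e.g. {O, Q}. So (X, τ) is disconnected.
Compute connected components by grouping points that agree on all clopens:
  component: {O}
  component: {P}
  component: {Q}


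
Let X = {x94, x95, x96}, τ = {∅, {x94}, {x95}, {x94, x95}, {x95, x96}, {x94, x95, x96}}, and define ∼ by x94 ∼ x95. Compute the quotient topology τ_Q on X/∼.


X/∼ = {[x94=x95], [x96]}; |τ_Q| = 3.

Equivalence classes: [x94=x95], [x96].
Quotient map π: X → X/∼ sends x94 ↦ [x94=x95], x95 ↦ [x94=x95], x96 ↦ [x96].
For each subset V ⊆ X/∼, compute π^{-1}(V) ⊆ X and check whether π^{-1}(V) ∈ τ. V is open in τ_Q iff π^{-1}(V) ∈ τ.
  V = {}: π^{-1}(V) = ∅ ∈ τ ✓.
  V = {[x94=x95]}: π^{-1}(V) = {x94, x95} ∈ τ ✓.
  V = {[x96]}: π^{-1}(V) = {x96} ∉ τ ✗.
  V = {[x94=x95], [x96]}: π^{-1}(V) = {x94, x95, x96} ∈ τ ✓.
Open sets in the quotient: τ_Q = {{}, {[x94=x95]}, {[x94=x95], [x96]}} (3 elements).


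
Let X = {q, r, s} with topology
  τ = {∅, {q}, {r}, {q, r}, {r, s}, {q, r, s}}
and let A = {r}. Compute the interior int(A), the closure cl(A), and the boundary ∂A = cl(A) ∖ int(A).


int(A) = {r}, cl(A) = {r, s}, ∂A = {s}.

Closed sets in (X, τ) are complements of opens:
  closed(X, τ) = {∅, {q}, {s}, {q, s}, {r, s}, {q, r, s}}.
int(A) = ⋃ {U ∈ τ : U ⊆ A}. Opens contained in A: ∅, {r}.
Taking the union of these: int(A) = {r}.
cl(A) = ⋂ {C closed : A ⊆ C}. Closed sets containing A: {r, s}, {q, r, s}.
Intersecting these: cl(A) = {r, s}.
∂A = cl(A) ∖ int(A) = {r, s} ∖ {r} = {s}.


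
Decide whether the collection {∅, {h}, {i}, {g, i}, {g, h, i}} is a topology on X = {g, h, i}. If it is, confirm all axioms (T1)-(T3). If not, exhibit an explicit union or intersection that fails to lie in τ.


τ is NOT a topology on X.

Axiom (T1): ∅ ∈ τ? Yes; X ∈ τ? Yes.
Axiom (T2/T3): check pairwise unions and intersections of members of τ.
Counterexample for (T2): {h} ∪ {i} = {h, i} ∉ τ. Therefore τ is NOT a topology.


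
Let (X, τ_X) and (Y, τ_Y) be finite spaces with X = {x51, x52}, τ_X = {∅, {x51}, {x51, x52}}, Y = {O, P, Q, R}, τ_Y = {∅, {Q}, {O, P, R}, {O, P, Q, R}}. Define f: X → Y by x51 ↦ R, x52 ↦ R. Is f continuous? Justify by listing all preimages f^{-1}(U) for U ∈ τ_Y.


f IS continuous.

Compute f^{-1}(U) for each U ∈ τ_Y:
  U = ∅: f^{-1}(U) = ∅ ∈ τ_X ✓.
  U = {Q}: f^{-1}(U) = ∅ ∈ τ_X ✓.
  U = {O, P, R}: f^{-1}(U) = {x51, x52} ∈ τ_X ✓.
  U = {O, P, Q, R}: f^{-1}(U) = {x51, x52} ∈ τ_X ✓.
Every preimage lies in τ_X, so f IS continuous.


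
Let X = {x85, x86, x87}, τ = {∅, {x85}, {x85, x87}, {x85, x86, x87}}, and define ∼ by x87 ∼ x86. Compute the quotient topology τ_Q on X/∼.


X/∼ = {[x85], [x86=x87]}; |τ_Q| = 3.

Equivalence classes: [x85], [x86=x87].
Quotient map π: X → X/∼ sends x85 ↦ [x85], x86 ↦ [x86=x87], x87 ↦ [x86=x87].
For each subset V ⊆ X/∼, compute π^{-1}(V) ⊆ X and check whether π^{-1}(V) ∈ τ. V is open in τ_Q iff π^{-1}(V) ∈ τ.
  V = {}: π^{-1}(V) = ∅ ∈ τ ✓.
  V = {[x85]}: π^{-1}(V) = {x85} ∈ τ ✓.
  V = {[x86=x87]}: π^{-1}(V) = {x86, x87} ∉ τ ✗.
  V = {[x85], [x86=x87]}: π^{-1}(V) = {x85, x86, x87} ∈ τ ✓.
Open sets in the quotient: τ_Q = {{}, {[x85]}, {[x85], [x86=x87]}} (3 elements).


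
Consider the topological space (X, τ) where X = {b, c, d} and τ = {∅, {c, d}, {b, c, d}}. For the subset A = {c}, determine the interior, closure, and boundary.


int(A) = ∅, cl(A) = {b, c, d}, ∂A = {b, c, d}.

Closed sets in (X, τ) are complements of opens:
  closed(X, τ) = {∅, {b}, {b, c, d}}.
int(A) = ⋃ {U ∈ τ : U ⊆ A}. Opens contained in A: ∅.
Taking the union of these: int(A) = ∅.
cl(A) = ⋂ {C closed : A ⊆ C}. Closed sets containing A: {b, c, d}.
Intersecting these: cl(A) = {b, c, d}.
∂A = cl(A) ∖ int(A) = {b, c, d} ∖ ∅ = {b, c, d}.


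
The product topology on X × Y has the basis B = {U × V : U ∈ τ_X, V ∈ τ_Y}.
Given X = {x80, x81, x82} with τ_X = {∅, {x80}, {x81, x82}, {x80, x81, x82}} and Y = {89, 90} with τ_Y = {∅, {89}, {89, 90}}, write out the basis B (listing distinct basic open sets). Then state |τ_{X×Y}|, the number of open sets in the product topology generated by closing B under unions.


Basis B = {∅ × ∅, {x80} × {89}, {x80} × {89, 90}, {x81, x82} × {89}, {x80, x81, x82} × {89}, {x81, x82} × {89, 90}, {x80, x81, x82} × {89, 90}}; |τ_{X×Y}| = 9.

Enumerate products U × V with U ∈ τ_X, V ∈ τ_Y (deduplicated):
  ∅ × ∅ = {} (∅)
  {x80} × {89} = {(x80,89)}
  {x80} × {89, 90} = {(x80,89), (x80,90)}
  {x81, x82} × {89} = {(x81,89), (x82,89)}
  {x80, x81, x82} × {89} = {(x80,89), (x81,89), (x82,89)}
  {x81, x82} × {89, 90} = {(x81,89), (x81,90), (x82,89), (x82,90)}
  {x80, x81, x82} × {89, 90} = {(x80,89), (x80,90), (x81,89), (x81,90), (x82,89), (x82,90)}
These 7 distinct sets form the basis B.
Close under arbitrary unions to get τ_{X×Y}; counting gives |τ_{X×Y}| = 9.


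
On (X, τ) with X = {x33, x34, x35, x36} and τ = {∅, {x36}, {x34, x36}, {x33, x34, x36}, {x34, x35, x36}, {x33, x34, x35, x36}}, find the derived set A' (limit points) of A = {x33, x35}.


A' = ∅

For each x ∈ X, list the open sets U ∈ τ with x ∈ U, then check whether U ∩ (A ∖ {x}) ≠ ∅ for every such U.
  x = x33: open {x33, x34, x36} ∋ x has {x33, x34, x36} ∩ (A ∖ {x33}) = ∅, so x is NOT a limit point.
  x = x34: open {x34, x36} ∋ x has {x34, x36} ∩ (A ∖ {x34}) = ∅, so x is NOT a limit point.
  x = x35: open {x34, x35, x36} ∋ x has {x34, x35, x36} ∩ (A ∖ {x35}) = ∅, so x is NOT a limit point.
  x = x36: open {x36} ∋ x has {x36} ∩ (A ∖ {x36}) = ∅, so x is NOT a limit point.
Collecting: A' = ∅.


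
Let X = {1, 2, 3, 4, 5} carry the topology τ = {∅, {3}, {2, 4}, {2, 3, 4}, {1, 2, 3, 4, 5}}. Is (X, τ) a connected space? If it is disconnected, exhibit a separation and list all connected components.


(X, τ) is connected.

Find clopen sets (U ∈ τ with X ∖ U ∈ τ):
  U = ∅, X ∖ U = {1, 2, 3, 4, 5} — both open, so U is clopen.
  U = {1, 2, 3, 4, 5}, X ∖ U = ∅ — both open, so U is clopen.
Only trivial clopens (∅ and X) exist, so (X, τ) is connected.
Compute connected components by grouping points that agree on all clopens:
  component: {1, 2, 3, 4, 5}


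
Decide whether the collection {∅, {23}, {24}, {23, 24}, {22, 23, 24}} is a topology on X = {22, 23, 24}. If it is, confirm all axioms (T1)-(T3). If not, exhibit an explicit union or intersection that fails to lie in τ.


τ IS a topology on X.

Axiom (T1): ∅ ∈ τ? Yes; X ∈ τ? Yes.
Axiom (T2/T3): check pairwise unions and intersections of members of τ.
All pairwise intersections and unions checked — each lies in τ. Therefore τ satisfies (T1), (T2), (T3): it IS a topology on X.


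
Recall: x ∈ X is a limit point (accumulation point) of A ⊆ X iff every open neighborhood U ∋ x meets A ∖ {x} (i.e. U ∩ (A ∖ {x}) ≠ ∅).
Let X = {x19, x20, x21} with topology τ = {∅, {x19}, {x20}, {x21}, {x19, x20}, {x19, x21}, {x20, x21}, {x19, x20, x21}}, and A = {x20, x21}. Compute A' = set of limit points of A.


A' = ∅

For each x ∈ X, list the open sets U ∈ τ with x ∈ U, then check whether U ∩ (A ∖ {x}) ≠ ∅ for every such U.
  x = x19: open {x19} ∋ x has {x19} ∩ (A ∖ {x19}) = ∅, so x is NOT a limit point.
  x = x20: open {x20} ∋ x has {x20} ∩ (A ∖ {x20}) = ∅, so x is NOT a limit point.
  x = x21: open {x21} ∋ x has {x21} ∩ (A ∖ {x21}) = ∅, so x is NOT a limit point.
Collecting: A' = ∅.


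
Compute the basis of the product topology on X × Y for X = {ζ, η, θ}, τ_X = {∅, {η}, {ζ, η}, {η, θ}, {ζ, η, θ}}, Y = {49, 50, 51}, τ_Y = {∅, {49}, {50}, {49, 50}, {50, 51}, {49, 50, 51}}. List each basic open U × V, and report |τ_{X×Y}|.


Basis B = {∅ × ∅, {η} × {49}, {η} × {50}, {ζ, η} × {49}, {ζ, η} × {50}, {η} × {49, 50}, {η, θ} × {49}, {η} × {50, 51}, {η, θ} × {50}, {ζ, η, θ} × {49}, {ζ, η, θ} × {50}, {η} × {49, 50, 51}, {ζ, η} × {49, 50}, {ζ, η} × {50, 51}, {η, θ} × {49, 50}, {η, θ} × {50, 51}, {ζ, η} × {49, 50, 51}, {ζ, η, θ} × {49, 50}, {ζ, η, θ} × {50, 51}, {η, θ} × {49, 50, 51}, {ζ, η, θ} × {49, 50, 51}}; |τ_{X×Y}| = 70.

Enumerate products U × V with U ∈ τ_X, V ∈ τ_Y (deduplicated):
  ∅ × ∅ = {} (∅)
  {η} × {49} = {(η,49)}
  {η} × {50} = {(η,50)}
  {ζ, η} × {49} = {(ζ,49), (η,49)}
  {ζ, η} × {50} = {(ζ,50), (η,50)}
  {η} × {49, 50} = {(η,49), (η,50)}
  {η, θ} × {49} = {(η,49), (θ,49)}
  {η} × {50, 51} = {(η,50), (η,51)}
  {η, θ} × {50} = {(η,50), (θ,50)}
  {ζ, η, θ} × {49} = {(ζ,49), (η,49), (θ,49)}
  {ζ, η, θ} × {50} = {(ζ,50), (η,50), (θ,50)}
  {η} × {49, 50, 51} = {(η,49), (η,50), (η,51)}
  {ζ, η} × {49, 50} = {(ζ,49), (ζ,50), (η,49), (η,50)}
  {ζ, η} × {50, 51} = {(ζ,50), (ζ,51), (η,50), (η,51)}
  {η, θ} × {49, 50} = {(η,49), (η,50), (θ,49), (θ,50)}
  {η, θ} × {50, 51} = {(η,50), (η,51), (θ,50), (θ,51)}
  {ζ, η} × {49, 50, 51} = {(ζ,49), (ζ,50), (ζ,51), (η,49), (η,50), (η,51)}
  {ζ, η, θ} × {49, 50} = {(ζ,49), (ζ,50), (η,49), (η,50), (θ,49), (θ,50)}
  {ζ, η, θ} × {50, 51} = {(ζ,50), (ζ,51), (η,50), (η,51), (θ,50), (θ,51)}
  {η, θ} × {49, 50, 51} = {(η,49), (η,50), (η,51), (θ,49), (θ,50), (θ,51)}
  {ζ, η, θ} × {49, 50, 51} = {(ζ,49), (ζ,50), (ζ,51), (η,49), (η,50), (η,51), (θ,49), (θ,50), (θ,51)}
These 21 distinct sets form the basis B.
Close under arbitrary unions to get τ_{X×Y}; counting gives |τ_{X×Y}| = 70.


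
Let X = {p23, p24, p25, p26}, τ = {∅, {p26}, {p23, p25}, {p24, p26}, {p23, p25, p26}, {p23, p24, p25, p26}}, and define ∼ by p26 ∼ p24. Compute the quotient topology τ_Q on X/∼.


X/∼ = {[p23], [p24=p26], [p25]}; |τ_Q| = 4.

Equivalence classes: [p23], [p24=p26], [p25].
Quotient map π: X → X/∼ sends p23 ↦ [p23], p24 ↦ [p24=p26], p25 ↦ [p25], p26 ↦ [p24=p26].
For each subset V ⊆ X/∼, compute π^{-1}(V) ⊆ X and check whether π^{-1}(V) ∈ τ. V is open in τ_Q iff π^{-1}(V) ∈ τ.
  V = {}: π^{-1}(V) = ∅ ∈ τ ✓.
  V = {[p23]}: π^{-1}(V) = {p23} ∉ τ ✗.
  V = {[p24=p26]}: π^{-1}(V) = {p24, p26} ∈ τ ✓.
  V = {[p23], [p24=p26]}: π^{-1}(V) = {p23, p24, p26} ∉ τ ✗.
  V = {[p25]}: π^{-1}(V) = {p25} ∉ τ ✗.
  V = {[p23], [p25]}: π^{-1}(V) = {p23, p25} ∈ τ ✓.
  V = {[p24=p26], [p25]}: π^{-1}(V) = {p24, p25, p26} ∉ τ ✗.
  V = {[p23], [p24=p26], [p25]}: π^{-1}(V) = {p23, p24, p25, p26} ∈ τ ✓.
Open sets in the quotient: τ_Q = {{}, {[p24=p26]}, {[p23], [p25]}, {[p23], [p24=p26], [p25]}} (4 elements).


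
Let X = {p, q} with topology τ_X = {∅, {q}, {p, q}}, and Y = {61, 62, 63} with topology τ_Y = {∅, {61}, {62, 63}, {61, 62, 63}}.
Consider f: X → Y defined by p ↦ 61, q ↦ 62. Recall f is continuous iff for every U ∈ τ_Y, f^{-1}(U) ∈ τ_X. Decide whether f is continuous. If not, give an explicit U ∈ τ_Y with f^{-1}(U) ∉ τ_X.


f is NOT continuous.

Compute f^{-1}(U) for each U ∈ τ_Y:
  U = ∅: f^{-1}(U) = ∅ ∈ τ_X ✓.
  U = {61}: f^{-1}(U) = {p} ∉ τ_X ✗.
  U = {62, 63}: f^{-1}(U) = {q} ∈ τ_X ✓.
  U = {61, 62, 63}: f^{-1}(U) = {p, q} ∈ τ_X ✓.
Found U = {61} with f^{-1}(U) = {p} not in τ_X. Therefore f is NOT continuous.


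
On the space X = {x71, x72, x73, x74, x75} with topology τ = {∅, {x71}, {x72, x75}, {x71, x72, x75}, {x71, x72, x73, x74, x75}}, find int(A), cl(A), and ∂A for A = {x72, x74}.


int(A) = ∅, cl(A) = {x72, x73, x74, x75}, ∂A = {x72, x73, x74, x75}.

Closed sets in (X, τ) are complements of opens:
  closed(X, τ) = {∅, {x73, x74}, {x71, x73, x74}, {x72, x73, x74, x75}, {x71, x72, x73, x74, x75}}.
int(A) = ⋃ {U ∈ τ : U ⊆ A}. Opens contained in A: ∅.
Taking the union of these: int(A) = ∅.
cl(A) = ⋂ {C closed : A ⊆ C}. Closed sets containing A: {x72, x73, x74, x75}, {x71, x72, x73, x74, x75}.
Intersecting these: cl(A) = {x72, x73, x74, x75}.
∂A = cl(A) ∖ int(A) = {x72, x73, x74, x75} ∖ ∅ = {x72, x73, x74, x75}.


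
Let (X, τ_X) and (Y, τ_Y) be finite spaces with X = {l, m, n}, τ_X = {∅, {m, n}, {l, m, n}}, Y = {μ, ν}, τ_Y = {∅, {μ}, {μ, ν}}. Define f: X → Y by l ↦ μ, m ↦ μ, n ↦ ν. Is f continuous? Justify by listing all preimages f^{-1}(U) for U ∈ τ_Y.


f is NOT continuous.

Compute f^{-1}(U) for each U ∈ τ_Y:
  U = ∅: f^{-1}(U) = ∅ ∈ τ_X ✓.
  U = {μ}: f^{-1}(U) = {l, m} ∉ τ_X ✗.
  U = {μ, ν}: f^{-1}(U) = {l, m, n} ∈ τ_X ✓.
Found U = {μ} with f^{-1}(U) = {l, m} not in τ_X. Therefore f is NOT continuous.


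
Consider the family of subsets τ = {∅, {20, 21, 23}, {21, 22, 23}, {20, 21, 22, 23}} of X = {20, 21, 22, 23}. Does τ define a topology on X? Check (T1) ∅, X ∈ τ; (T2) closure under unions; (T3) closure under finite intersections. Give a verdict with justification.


τ is NOT a topology on X.

Axiom (T1): ∅ ∈ τ? Yes; X ∈ τ? Yes.
Axiom (T2/T3): check pairwise unions and intersections of members of τ.
Counterexample for (T3): {20, 21, 23} ∩ {21, 22, 23} = {21, 23} ∉ τ. Therefore τ is NOT a topology.


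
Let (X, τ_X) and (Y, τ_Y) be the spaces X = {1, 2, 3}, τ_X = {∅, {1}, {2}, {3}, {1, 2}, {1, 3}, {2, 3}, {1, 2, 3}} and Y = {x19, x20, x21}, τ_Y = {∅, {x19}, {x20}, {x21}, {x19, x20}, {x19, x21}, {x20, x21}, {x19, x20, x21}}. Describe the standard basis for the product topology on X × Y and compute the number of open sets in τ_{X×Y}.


Basis B = {∅ × ∅, {1} × {x19}, {1} × {x20}, {1} × {x21}, {2} × {x19}, {2} × {x20}, {2} × {x21}, {3} × {x19}, {3} × {x20}, {3} × {x21}, {1} × {x19, x20}, {1} × {x19, x21}, {1, 2} × {x19}, {1, 3} × {x19}, {1} × {x20, x21}, {1, 2} × {x20}, {1, 3} × {x20}, {1, 2} × {x21}, {1, 3} × {x21}, {2} × {x19, x20}, {2} × {x19, x21}, {2, 3} × {x19}, {2} × {x20, x21}, {2, 3} × {x20}, {2, 3} × {x21}, {3} × {x19, x20}, {3} × {x19, x21}, {3} × {x20, x21}, {1} × {x19, x20, x21}, {1, 2, 3} × {x19}, {1, 2, 3} × {x20}, {1, 2, 3} × {x21}, {2} × {x19, x20, x21}, {3} × {x19, x20, x21}, {1, 2} × {x19, x20}, {1, 3} × {x19, x20}, {1, 2} × {x19, x21}, {1, 3} × {x19, x21}, {1, 2} × {x20, x21}, {1, 3} × {x20, x21}, {2, 3} × {x19, x20}, {2, 3} × {x19, x21}, {2, 3} × {x20, x21}, {1, 2} × {x19, x20, x21}, {1, 3} × {x19, x20, x21}, {1, 2, 3} × {x19, x20}, {1, 2, 3} × {x19, x21}, {1, 2, 3} × {x20, x21}, {2, 3} × {x19, x20, x21}, {1, 2, 3} × {x19, x20, x21}}; |τ_{X×Y}| = 512.

Enumerate products U × V with U ∈ τ_X, V ∈ τ_Y (deduplicated):
  ∅ × ∅ = {} (∅)
  {1} × {x19} = {(1,x19)}
  {1} × {x20} = {(1,x20)}
  {1} × {x21} = {(1,x21)}
  {2} × {x19} = {(2,x19)}
  {2} × {x20} = {(2,x20)}
  {2} × {x21} = {(2,x21)}
  {3} × {x19} = {(3,x19)}
  {3} × {x20} = {(3,x20)}
  {3} × {x21} = {(3,x21)}
  {1} × {x19, x20} = {(1,x19), (1,x20)}
  {1} × {x19, x21} = {(1,x19), (1,x21)}
  {1, 2} × {x19} = {(1,x19), (2,x19)}
  {1, 3} × {x19} = {(1,x19), (3,x19)}
  {1} × {x20, x21} = {(1,x20), (1,x21)}
  {1, 2} × {x20} = {(1,x20), (2,x20)}
  {1, 3} × {x20} = {(1,x20), (3,x20)}
  {1, 2} × {x21} = {(1,x21), (2,x21)}
  {1, 3} × {x21} = {(1,x21), (3,x21)}
  {2} × {x19, x20} = {(2,x19), (2,x20)}
  {2} × {x19, x21} = {(2,x19), (2,x21)}
  {2, 3} × {x19} = {(2,x19), (3,x19)}
  {2} × {x20, x21} = {(2,x20), (2,x21)}
  {2, 3} × {x20} = {(2,x20), (3,x20)}
  {2, 3} × {x21} = {(2,x21), (3,x21)}
  {3} × {x19, x20} = {(3,x19), (3,x20)}
  {3} × {x19, x21} = {(3,x19), (3,x21)}
  {3} × {x20, x21} = {(3,x20), (3,x21)}
  {1} × {x19, x20, x21} = {(1,x19), (1,x20), (1,x21)}
  {1, 2, 3} × {x19} = {(1,x19), (2,x19), (3,x19)}
  {1, 2, 3} × {x20} = {(1,x20), (2,x20), (3,x20)}
  {1, 2, 3} × {x21} = {(1,x21), (2,x21), (3,x21)}
  {2} × {x19, x20, x21} = {(2,x19), (2,x20), (2,x21)}
  {3} × {x19, x20, x21} = {(3,x19), (3,x20), (3,x21)}
  {1, 2} × {x19, x20} = {(1,x19), (1,x20), (2,x19), (2,x20)}
  {1, 3} × {x19, x20} = {(1,x19), (1,x20), (3,x19), (3,x20)}
  {1, 2} × {x19, x21} = {(1,x19), (1,x21), (2,x19), (2,x21)}
  {1, 3} × {x19, x21} = {(1,x19), (1,x21), (3,x19), (3,x21)}
  {1, 2} × {x20, x21} = {(1,x20), (1,x21), (2,x20), (2,x21)}
  {1, 3} × {x20, x21} = {(1,x20), (1,x21), (3,x20), (3,x21)}
  {2, 3} × {x19, x20} = {(2,x19), (2,x20), (3,x19), (3,x20)}
  {2, 3} × {x19, x21} = {(2,x19), (2,x21), (3,x19), (3,x21)}
  {2, 3} × {x20, x21} = {(2,x20), (2,x21), (3,x20), (3,x21)}
  {1, 2} × {x19, x20, x21} = {(1,x19), (1,x20), (1,x21), (2,x19), (2,x20), (2,x21)}
  {1, 3} × {x19, x20, x21} = {(1,x19), (1,x20), (1,x21), (3,x19), (3,x20), (3,x21)}
  {1, 2, 3} × {x19, x20} = {(1,x19), (1,x20), (2,x19), (2,x20), (3,x19), (3,x20)}
  {1, 2, 3} × {x19, x21} = {(1,x19), (1,x21), (2,x19), (2,x21), (3,x19), (3,x21)}
  {1, 2, 3} × {x20, x21} = {(1,x20), (1,x21), (2,x20), (2,x21), (3,x20), (3,x21)}
  {2, 3} × {x19, x20, x21} = {(2,x19), (2,x20), (2,x21), (3,x19), (3,x20), (3,x21)}
  {1, 2, 3} × {x19, x20, x21} = {(1,x19), (1,x20), (1,x21), (2,x19), (2,x20), (2,x21), (3,x19), (3,x20), (3,x21)}
These 50 distinct sets form the basis B.
Close under arbitrary unions to get τ_{X×Y}; counting gives |τ_{X×Y}| = 512.


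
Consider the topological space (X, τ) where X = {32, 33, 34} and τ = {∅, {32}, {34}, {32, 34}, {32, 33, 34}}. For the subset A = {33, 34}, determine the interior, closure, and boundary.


int(A) = {34}, cl(A) = {33, 34}, ∂A = {33}.

Closed sets in (X, τ) are complements of opens:
  closed(X, τ) = {∅, {33}, {32, 33}, {33, 34}, {32, 33, 34}}.
int(A) = ⋃ {U ∈ τ : U ⊆ A}. Opens contained in A: ∅, {34}.
Taking the union of these: int(A) = {34}.
cl(A) = ⋂ {C closed : A ⊆ C}. Closed sets containing A: {33, 34}, {32, 33, 34}.
Intersecting these: cl(A) = {33, 34}.
∂A = cl(A) ∖ int(A) = {33, 34} ∖ {34} = {33}.


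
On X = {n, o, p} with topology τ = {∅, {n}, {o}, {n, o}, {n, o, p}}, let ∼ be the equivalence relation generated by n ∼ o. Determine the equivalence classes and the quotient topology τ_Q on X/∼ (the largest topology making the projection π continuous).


X/∼ = {[n=o], [p]}; |τ_Q| = 3.

Equivalence classes: [n=o], [p].
Quotient map π: X → X/∼ sends n ↦ [n=o], o ↦ [n=o], p ↦ [p].
For each subset V ⊆ X/∼, compute π^{-1}(V) ⊆ X and check whether π^{-1}(V) ∈ τ. V is open in τ_Q iff π^{-1}(V) ∈ τ.
  V = {}: π^{-1}(V) = ∅ ∈ τ ✓.
  V = {[n=o]}: π^{-1}(V) = {n, o} ∈ τ ✓.
  V = {[p]}: π^{-1}(V) = {p} ∉ τ ✗.
  V = {[n=o], [p]}: π^{-1}(V) = {n, o, p} ∈ τ ✓.
Open sets in the quotient: τ_Q = {{}, {[n=o]}, {[n=o], [p]}} (3 elements).


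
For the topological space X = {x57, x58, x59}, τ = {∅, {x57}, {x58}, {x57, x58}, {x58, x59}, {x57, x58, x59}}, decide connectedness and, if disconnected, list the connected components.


(X, τ) is disconnected; components = [{x57}, {x58, x59}].

Find clopen sets (U ∈ τ with X ∖ U ∈ τ):
  U = ∅, X ∖ U = {x57, x58, x59} — both open, so U is clopen.
  U = {x57}, X ∖ U = {x58, x59} — both open, so U is clopen.
  U = {x58, x59}, X ∖ U = {x57} — both open, so U is clopen.
  U = {x57, x58, x59}, X ∖ U = ∅ — both open, so U is clopen.
Nontrivial clopen(s) exist: e.g. {x58, x59}. So (X, τ) is disconnected.
Compute connected components by grouping points that agree on all clopens:
  component: {x57}
  component: {x58, x59}


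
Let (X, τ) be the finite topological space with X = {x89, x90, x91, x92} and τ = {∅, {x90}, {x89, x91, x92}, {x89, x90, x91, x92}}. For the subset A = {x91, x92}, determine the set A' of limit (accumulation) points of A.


A' = {x89, x91, x92}

For each x ∈ X, list the open sets U ∈ τ with x ∈ U, then check whether U ∩ (A ∖ {x}) ≠ ∅ for every such U.
  x = x89: opens ∋ x are {x89, x91, x92}, {x89, x90, x91, x92}; each meets A ∖ {x89}, so x IS a limit point.
  x = x90: open {x90} ∋ x has {x90} ∩ (A ∖ {x90}) = ∅, so x is NOT a limit point.
  x = x91: opens ∋ x are {x89, x91, x92}, {x89, x90, x91, x92}; each meets A ∖ {x91}, so x IS a limit point.
  x = x92: opens ∋ x are {x89, x91, x92}, {x89, x90, x91, x92}; each meets A ∖ {x92}, so x IS a limit point.
Collecting: A' = {x89, x91, x92}.


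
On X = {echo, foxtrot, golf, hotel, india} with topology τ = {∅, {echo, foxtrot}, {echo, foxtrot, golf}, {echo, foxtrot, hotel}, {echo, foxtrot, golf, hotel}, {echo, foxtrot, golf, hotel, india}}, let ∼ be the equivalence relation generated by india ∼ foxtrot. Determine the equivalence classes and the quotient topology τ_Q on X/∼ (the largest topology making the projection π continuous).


X/∼ = {[echo], [foxtrot=india], [golf], [hotel]}; |τ_Q| = 2.

Equivalence classes: [echo], [foxtrot=india], [golf], [hotel].
Quotient map π: X → X/∼ sends echo ↦ [echo], foxtrot ↦ [foxtrot=india], golf ↦ [golf], hotel ↦ [hotel], india ↦ [foxtrot=india].
For each subset V ⊆ X/∼, compute π^{-1}(V) ⊆ X and check whether π^{-1}(V) ∈ τ. V is open in τ_Q iff π^{-1}(V) ∈ τ.
  V = {}: π^{-1}(V) = ∅ ∈ τ ✓.
  V = {[echo]}: π^{-1}(V) = {echo} ∉ τ ✗.
  V = {[foxtrot=india]}: π^{-1}(V) = {foxtrot, india} ∉ τ ✗.
  V = {[echo], [foxtrot=india]}: π^{-1}(V) = {echo, foxtrot, india} ∉ τ ✗.
  V = {[golf]}: π^{-1}(V) = {golf} ∉ τ ✗.
  V = {[echo], [golf]}: π^{-1}(V) = {echo, golf} ∉ τ ✗.
  V = {[foxtrot=india], [golf]}: π^{-1}(V) = {foxtrot, golf, india} ∉ τ ✗.
  V = {[echo], [foxtrot=india], [golf]}: π^{-1}(V) = {echo, foxtrot, golf, india} ∉ τ ✗.
  V = {[hotel]}: π^{-1}(V) = {hotel} ∉ τ ✗.
  V = {[echo], [hotel]}: π^{-1}(V) = {echo, hotel} ∉ τ ✗.
  V = {[foxtrot=india], [hotel]}: π^{-1}(V) = {foxtrot, hotel, india} ∉ τ ✗.
  V = {[echo], [foxtrot=india], [hotel]}: π^{-1}(V) = {echo, foxtrot, hotel, india} ∉ τ ✗.
  V = {[golf], [hotel]}: π^{-1}(V) = {golf, hotel} ∉ τ ✗.
  V = {[echo], [golf], [hotel]}: π^{-1}(V) = {echo, golf, hotel} ∉ τ ✗.
  V = {[foxtrot=india], [golf], [hotel]}: π^{-1}(V) = {foxtrot, golf, hotel, india} ∉ τ ✗.
  V = {[echo], [foxtrot=india], [golf], [hotel]}: π^{-1}(V) = {echo, foxtrot, golf, hotel, india} ∈ τ ✓.
Open sets in the quotient: τ_Q = {{}, {[echo], [foxtrot=india], [golf], [hotel]}} (2 elements).


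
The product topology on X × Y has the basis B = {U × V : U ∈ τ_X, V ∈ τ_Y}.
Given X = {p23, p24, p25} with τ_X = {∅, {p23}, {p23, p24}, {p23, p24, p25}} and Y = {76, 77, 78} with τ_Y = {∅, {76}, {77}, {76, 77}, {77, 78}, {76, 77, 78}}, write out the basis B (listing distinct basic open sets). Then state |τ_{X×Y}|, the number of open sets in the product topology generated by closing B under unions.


Basis B = {∅ × ∅, {p23} × {76}, {p23} × {77}, {p23} × {76, 77}, {p23, p24} × {76}, {p23} × {77, 78}, {p23, p24} × {77}, {p23} × {76, 77, 78}, {p23, p24, p25} × {76}, {p23, p24, p25} × {77}, {p23, p24} × {76, 77}, {p23, p24} × {77, 78}, {p23, p24} × {76, 77, 78}, {p23, p24, p25} × {76, 77}, {p23, p24, p25} × {77, 78}, {p23, p24, p25} × {76, 77, 78}}; |τ_{X×Y}| = 40.

Enumerate products U × V with U ∈ τ_X, V ∈ τ_Y (deduplicated):
  ∅ × ∅ = {} (∅)
  {p23} × {76} = {(p23,76)}
  {p23} × {77} = {(p23,77)}
  {p23} × {76, 77} = {(p23,76), (p23,77)}
  {p23, p24} × {76} = {(p23,76), (p24,76)}
  {p23} × {77, 78} = {(p23,77), (p23,78)}
  {p23, p24} × {77} = {(p23,77), (p24,77)}
  {p23} × {76, 77, 78} = {(p23,76), (p23,77), (p23,78)}
  {p23, p24, p25} × {76} = {(p23,76), (p24,76), (p25,76)}
  {p23, p24, p25} × {77} = {(p23,77), (p24,77), (p25,77)}
  {p23, p24} × {76, 77} = {(p23,76), (p23,77), (p24,76), (p24,77)}
  {p23, p24} × {77, 78} = {(p23,77), (p23,78), (p24,77), (p24,78)}
  {p23, p24} × {76, 77, 78} = {(p23,76), (p23,77), (p23,78), (p24,76), (p24,77), (p24,78)}
  {p23, p24, p25} × {76, 77} = {(p23,76), (p23,77), (p24,76), (p24,77), (p25,76), (p25,77)}
  {p23, p24, p25} × {77, 78} = {(p23,77), (p23,78), (p24,77), (p24,78), (p25,77), (p25,78)}
  {p23, p24, p25} × {76, 77, 78} = {(p23,76), (p23,77), (p23,78), (p24,76), (p24,77), (p24,78), (p25,76), (p25,77), (p25,78)}
These 16 distinct sets form the basis B.
Close under arbitrary unions to get τ_{X×Y}; counting gives |τ_{X×Y}| = 40.


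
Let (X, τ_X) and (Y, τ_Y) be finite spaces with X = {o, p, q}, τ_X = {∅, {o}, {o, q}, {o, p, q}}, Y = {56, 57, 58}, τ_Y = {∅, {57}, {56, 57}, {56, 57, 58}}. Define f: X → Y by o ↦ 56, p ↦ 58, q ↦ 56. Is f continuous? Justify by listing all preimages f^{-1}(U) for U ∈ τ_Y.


f IS continuous.

Compute f^{-1}(U) for each U ∈ τ_Y:
  U = ∅: f^{-1}(U) = ∅ ∈ τ_X ✓.
  U = {57}: f^{-1}(U) = ∅ ∈ τ_X ✓.
  U = {56, 57}: f^{-1}(U) = {o, q} ∈ τ_X ✓.
  U = {56, 57, 58}: f^{-1}(U) = {o, p, q} ∈ τ_X ✓.
Every preimage lies in τ_X, so f IS continuous.


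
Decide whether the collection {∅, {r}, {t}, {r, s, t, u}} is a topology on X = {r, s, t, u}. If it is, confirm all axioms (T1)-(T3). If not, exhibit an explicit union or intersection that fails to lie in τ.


τ is NOT a topology on X.

Axiom (T1): ∅ ∈ τ? Yes; X ∈ τ? Yes.
Axiom (T2/T3): check pairwise unions and intersections of members of τ.
Counterexample for (T2): {r} ∪ {t} = {r, t} ∉ τ. Therefore τ is NOT a topology.


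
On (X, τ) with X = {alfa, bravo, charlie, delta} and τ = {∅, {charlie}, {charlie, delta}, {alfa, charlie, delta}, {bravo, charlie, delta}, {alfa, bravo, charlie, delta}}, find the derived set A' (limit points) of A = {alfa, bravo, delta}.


A' = {alfa, bravo}

For each x ∈ X, list the open sets U ∈ τ with x ∈ U, then check whether U ∩ (A ∖ {x}) ≠ ∅ for every such U.
  x = alfa: opens ∋ x are {alfa, charlie, delta}, {alfa, bravo, charlie, delta}; each meets A ∖ {alfa}, so x IS a limit point.
  x = bravo: opens ∋ x are {bravo, charlie, delta}, {alfa, bravo, charlie, delta}; each meets A ∖ {bravo}, so x IS a limit point.
  x = charlie: open {charlie} ∋ x has {charlie} ∩ (A ∖ {charlie}) = ∅, so x is NOT a limit point.
  x = delta: open {charlie, delta} ∋ x has {charlie, delta} ∩ (A ∖ {delta}) = ∅, so x is NOT a limit point.
Collecting: A' = {alfa, bravo}.


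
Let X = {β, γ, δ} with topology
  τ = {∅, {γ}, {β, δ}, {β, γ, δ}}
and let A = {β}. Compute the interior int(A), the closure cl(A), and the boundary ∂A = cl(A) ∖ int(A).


int(A) = ∅, cl(A) = {β, δ}, ∂A = {β, δ}.

Closed sets in (X, τ) are complements of opens:
  closed(X, τ) = {∅, {γ}, {β, δ}, {β, γ, δ}}.
int(A) = ⋃ {U ∈ τ : U ⊆ A}. Opens contained in A: ∅.
Taking the union of these: int(A) = ∅.
cl(A) = ⋂ {C closed : A ⊆ C}. Closed sets containing A: {β, δ}, {β, γ, δ}.
Intersecting these: cl(A) = {β, δ}.
∂A = cl(A) ∖ int(A) = {β, δ} ∖ ∅ = {β, δ}.


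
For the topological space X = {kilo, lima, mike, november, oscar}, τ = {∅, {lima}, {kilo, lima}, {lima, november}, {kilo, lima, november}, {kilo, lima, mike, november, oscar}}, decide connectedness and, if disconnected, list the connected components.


(X, τ) is connected.

Find clopen sets (U ∈ τ with X ∖ U ∈ τ):
  U = ∅, X ∖ U = {kilo, lima, mike, november, oscar} — both open, so U is clopen.
  U = {kilo, lima, mike, november, oscar}, X ∖ U = ∅ — both open, so U is clopen.
Only trivial clopens (∅ and X) exist, so (X, τ) is connected.
Compute connected components by grouping points that agree on all clopens:
  component: {kilo, lima, mike, november, oscar}


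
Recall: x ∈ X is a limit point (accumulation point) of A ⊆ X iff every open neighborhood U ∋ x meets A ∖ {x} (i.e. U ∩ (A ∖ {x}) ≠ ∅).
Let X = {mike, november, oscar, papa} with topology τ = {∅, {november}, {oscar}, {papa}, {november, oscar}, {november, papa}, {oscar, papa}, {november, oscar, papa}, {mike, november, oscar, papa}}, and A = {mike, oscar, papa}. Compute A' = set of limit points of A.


A' = {mike}

For each x ∈ X, list the open sets U ∈ τ with x ∈ U, then check whether U ∩ (A ∖ {x}) ≠ ∅ for every such U.
  x = mike: opens ∋ x are {mike, november, oscar, papa}; each meets A ∖ {mike}, so x IS a limit point.
  x = november: open {november} ∋ x has {november} ∩ (A ∖ {november}) = ∅, so x is NOT a limit point.
  x = oscar: open {oscar} ∋ x has {oscar} ∩ (A ∖ {oscar}) = ∅, so x is NOT a limit point.
  x = papa: open {papa} ∋ x has {papa} ∩ (A ∖ {papa}) = ∅, so x is NOT a limit point.
Collecting: A' = {mike}.


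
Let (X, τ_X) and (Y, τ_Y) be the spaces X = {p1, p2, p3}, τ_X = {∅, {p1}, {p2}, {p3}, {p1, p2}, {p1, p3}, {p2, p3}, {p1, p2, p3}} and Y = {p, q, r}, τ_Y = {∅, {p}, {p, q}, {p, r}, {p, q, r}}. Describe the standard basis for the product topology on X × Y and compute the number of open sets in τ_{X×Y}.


Basis B = {∅ × ∅, {p1} × {p}, {p2} × {p}, {p3} × {p}, {p1} × {p, q}, {p1} × {p, r}, {p1, p2} × {p}, {p1, p3} × {p}, {p2} × {p, q}, {p2} × {p, r}, {p2, p3} × {p}, {p3} × {p, q}, {p3} × {p, r}, {p1} × {p, q, r}, {p1, p2, p3} × {p}, {p2} × {p, q, r}, {p3} × {p, q, r}, {p1, p2} × {p, q}, {p1, p3} × {p, q}, {p1, p2} × {p, r}, {p1, p3} × {p, r}, {p2, p3} × {p, q}, {p2, p3} × {p, r}, {p1, p2} × {p, q, r}, {p1, p3} × {p, q, r}, {p1, p2, p3} × {p, q}, {p1, p2, p3} × {p, r}, {p2, p3} × {p, q, r}, {p1, p2, p3} × {p, q, r}}; |τ_{X×Y}| = 125.

Enumerate products U × V with U ∈ τ_X, V ∈ τ_Y (deduplicated):
  ∅ × ∅ = {} (∅)
  {p1} × {p} = {(p1,p)}
  {p2} × {p} = {(p2,p)}
  {p3} × {p} = {(p3,p)}
  {p1} × {p, q} = {(p1,p), (p1,q)}
  {p1} × {p, r} = {(p1,p), (p1,r)}
  {p1, p2} × {p} = {(p1,p), (p2,p)}
  {p1, p3} × {p} = {(p1,p), (p3,p)}
  {p2} × {p, q} = {(p2,p), (p2,q)}
  {p2} × {p, r} = {(p2,p), (p2,r)}
  {p2, p3} × {p} = {(p2,p), (p3,p)}
  {p3} × {p, q} = {(p3,p), (p3,q)}
  {p3} × {p, r} = {(p3,p), (p3,r)}
  {p1} × {p, q, r} = {(p1,p), (p1,q), (p1,r)}
  {p1, p2, p3} × {p} = {(p1,p), (p2,p), (p3,p)}
  {p2} × {p, q, r} = {(p2,p), (p2,q), (p2,r)}
  {p3} × {p, q, r} = {(p3,p), (p3,q), (p3,r)}
  {p1, p2} × {p, q} = {(p1,p), (p1,q), (p2,p), (p2,q)}
  {p1, p3} × {p, q} = {(p1,p), (p1,q), (p3,p), (p3,q)}
  {p1, p2} × {p, r} = {(p1,p), (p1,r), (p2,p), (p2,r)}
  {p1, p3} × {p, r} = {(p1,p), (p1,r), (p3,p), (p3,r)}
  {p2, p3} × {p, q} = {(p2,p), (p2,q), (p3,p), (p3,q)}
  {p2, p3} × {p, r} = {(p2,p), (p2,r), (p3,p), (p3,r)}
  {p1, p2} × {p, q, r} = {(p1,p), (p1,q), (p1,r), (p2,p), (p2,q), (p2,r)}
  {p1, p3} × {p, q, r} = {(p1,p), (p1,q), (p1,r), (p3,p), (p3,q), (p3,r)}
  {p1, p2, p3} × {p, q} = {(p1,p), (p1,q), (p2,p), (p2,q), (p3,p), (p3,q)}
  {p1, p2, p3} × {p, r} = {(p1,p), (p1,r), (p2,p), (p2,r), (p3,p), (p3,r)}
  {p2, p3} × {p, q, r} = {(p2,p), (p2,q), (p2,r), (p3,p), (p3,q), (p3,r)}
  {p1, p2, p3} × {p, q, r} = {(p1,p), (p1,q), (p1,r), (p2,p), (p2,q), (p2,r), (p3,p), (p3,q), (p3,r)}
These 29 distinct sets form the basis B.
Close under arbitrary unions to get τ_{X×Y}; counting gives |τ_{X×Y}| = 125.
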